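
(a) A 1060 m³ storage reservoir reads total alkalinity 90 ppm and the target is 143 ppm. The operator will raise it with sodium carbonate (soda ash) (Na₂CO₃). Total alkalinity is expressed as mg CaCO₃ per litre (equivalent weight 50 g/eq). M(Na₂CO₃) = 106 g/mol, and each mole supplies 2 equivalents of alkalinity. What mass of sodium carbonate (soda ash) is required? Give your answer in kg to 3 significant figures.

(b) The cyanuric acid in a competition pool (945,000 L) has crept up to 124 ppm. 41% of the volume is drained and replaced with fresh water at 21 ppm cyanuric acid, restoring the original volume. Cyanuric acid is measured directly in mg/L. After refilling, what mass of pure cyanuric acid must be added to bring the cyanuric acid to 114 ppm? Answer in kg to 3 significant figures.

(a) 59.6 kg; (b) 30.5 kg

(a) Volume: 1060 m³ = 1,060,000 L.
(a) Alkalinity to add: (143 − 90) = 53 mg/L as CaCO₃ × 1,060,000 L = 56,180 g as CaCO₃.
(a) Equivalents: 56,180 g ÷ 50 g/eq = 1124 eq.
(a) Each mole of Na₂CO₃ supplies 2 eq, so 1124 / 2 = 561.8 mol.
(a) Mass: 561.8 mol × 106 g/mol = 59,550 g.

(b) After draining 41% and refilling: 124 × 0.59 + 21 × 0.41 = 81.77 ppm.
(b) Deficit to target: 114 − 81.77 = 32.23 mg/L.
(b) Mass: 32.23 mg/L × 945,000 L = 30,460 g cyanuric acid.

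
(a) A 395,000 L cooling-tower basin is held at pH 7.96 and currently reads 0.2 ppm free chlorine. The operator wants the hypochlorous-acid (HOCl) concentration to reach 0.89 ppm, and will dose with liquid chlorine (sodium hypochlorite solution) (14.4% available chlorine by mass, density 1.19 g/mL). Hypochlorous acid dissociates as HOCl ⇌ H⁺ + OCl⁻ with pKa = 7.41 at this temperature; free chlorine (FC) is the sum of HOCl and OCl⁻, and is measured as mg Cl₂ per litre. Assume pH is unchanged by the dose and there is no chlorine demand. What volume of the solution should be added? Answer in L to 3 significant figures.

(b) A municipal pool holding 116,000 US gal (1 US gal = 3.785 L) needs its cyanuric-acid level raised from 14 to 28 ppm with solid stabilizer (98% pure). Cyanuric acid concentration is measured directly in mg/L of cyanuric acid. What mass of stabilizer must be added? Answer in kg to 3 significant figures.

(a) 8.87 L; (b) 6.27 kg

(a) [OCl⁻]/[HOCl] = 10^(pH − pKa) = 10^(7.96 − 7.41) = 3.548; fraction as HOCl = 1/(1 + 3.548) = 0.2199.
(a) Free chlorine required for 0.89 ppm HOCl: 0.89 / 0.2199 = 4.048 ppm.
(a) FC to add: 4.048 − 0.2 = 3.848 mg/L as Cl₂.
(a) Cl₂ equivalent: 3.848 mg/L × 395,000 L = 1520 g.
(a) Product at 14.4% available Cl: 1520 / 0.144 = 10,550 g.
(a) Volume: 10,550 g ÷ 1.19 g/mL = 8870 mL.

(b) Volume: 116,000 US gal × 3.785 L/gal = 439,060 L.
(b) CYA to add: (28 − 14) = 14 mg/L × 439,060 L = 6147 g cyanuric acid.
(b) At 98% purity: 6147 / 0.98 = 6272 g product.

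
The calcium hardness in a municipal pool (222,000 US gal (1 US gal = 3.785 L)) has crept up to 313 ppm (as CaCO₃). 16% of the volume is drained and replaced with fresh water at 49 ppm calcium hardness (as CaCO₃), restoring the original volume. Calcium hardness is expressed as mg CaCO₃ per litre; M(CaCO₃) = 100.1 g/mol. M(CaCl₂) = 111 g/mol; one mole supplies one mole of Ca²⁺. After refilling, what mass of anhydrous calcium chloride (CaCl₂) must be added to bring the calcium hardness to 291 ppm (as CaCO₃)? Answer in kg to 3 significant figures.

18.9 kg

Volume: 222,000 US gal × 3.785 L/gal = 840,270 L.
After draining 16% and refilling: 313 × 0.84 + 49 × 0.16 = 270.76 ppm.
Deficit to target: 291 − 270.76 = 20.24 mg/L.
As CaCO₃: 20.24 mg/L × 840,270 L = 17,010 g; ÷ 100.1 = 169.9 mol Ca²⁺.
Mass: 169.9 × 111 = 18,860 g.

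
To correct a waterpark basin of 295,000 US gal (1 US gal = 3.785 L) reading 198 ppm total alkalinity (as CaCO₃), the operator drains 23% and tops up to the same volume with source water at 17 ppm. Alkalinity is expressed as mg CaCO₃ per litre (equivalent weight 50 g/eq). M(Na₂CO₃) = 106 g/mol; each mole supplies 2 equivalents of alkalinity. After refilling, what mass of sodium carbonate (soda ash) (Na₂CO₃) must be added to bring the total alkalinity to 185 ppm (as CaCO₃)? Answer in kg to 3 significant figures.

33.9 kg

Volume: 295,000 US gal × 3.785 L/gal = 1,116,575 L.
After draining 23% and refilling: 198 × 0.77 + 17 × 0.23 = 156.37 ppm.
Deficit to target: 185 − 156.37 = 28.63 mg/L.
As CaCO₃: 28.63 mg/L × 1,116,575 L = 31,970 g; ÷ 50 g/eq ÷ 2 = 319.7 mol Na₂CO₃.
Mass: 319.7 × 106 = 33,890 g.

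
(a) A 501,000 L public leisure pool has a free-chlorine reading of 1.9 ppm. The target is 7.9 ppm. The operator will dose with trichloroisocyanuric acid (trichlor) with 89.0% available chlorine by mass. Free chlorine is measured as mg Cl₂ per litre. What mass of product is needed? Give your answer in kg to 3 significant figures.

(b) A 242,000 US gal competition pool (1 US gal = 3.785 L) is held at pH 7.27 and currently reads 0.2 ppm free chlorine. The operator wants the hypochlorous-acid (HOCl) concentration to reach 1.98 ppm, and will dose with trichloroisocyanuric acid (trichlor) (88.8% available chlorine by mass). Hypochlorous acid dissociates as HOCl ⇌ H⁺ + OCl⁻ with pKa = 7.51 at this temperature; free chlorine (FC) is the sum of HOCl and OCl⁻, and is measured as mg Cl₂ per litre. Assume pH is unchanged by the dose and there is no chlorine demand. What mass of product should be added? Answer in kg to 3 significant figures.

(a) Chlorine deficit: 7.9 − 1.9 = 6 ppm = 6 mg/L as Cl₂.
(a) Cl₂ equivalent needed: 6 mg/L × 501,000 L = 3,006,000 mg = 3006 g.
(a) Product at 89.0% available chlorine: 3006 / 0.89 = 3378 g.

(b) Volume: 242,000 US gal × 3.785 L/gal = 915,970 L.
(b) [OCl⁻]/[HOCl] = 10^(pH − pKa) = 10^(7.27 − 7.51) = 0.5754; fraction as HOCl = 1/(1 + 0.5754) = 0.6347.
(b) Free chlorine required for 1.98 ppm HOCl: 1.98 / 0.6347 = 3.119 ppm.
(b) FC to add: 3.119 − 0.2 = 2.919 mg/L as Cl₂.
(b) Cl₂ equivalent: 2.919 mg/L × 915,970 L = 2674 g.
(b) Product at 88.8% available Cl: 2674 / 0.888 = 3011 g.

(a) 3.38 kg; (b) 3.01 kg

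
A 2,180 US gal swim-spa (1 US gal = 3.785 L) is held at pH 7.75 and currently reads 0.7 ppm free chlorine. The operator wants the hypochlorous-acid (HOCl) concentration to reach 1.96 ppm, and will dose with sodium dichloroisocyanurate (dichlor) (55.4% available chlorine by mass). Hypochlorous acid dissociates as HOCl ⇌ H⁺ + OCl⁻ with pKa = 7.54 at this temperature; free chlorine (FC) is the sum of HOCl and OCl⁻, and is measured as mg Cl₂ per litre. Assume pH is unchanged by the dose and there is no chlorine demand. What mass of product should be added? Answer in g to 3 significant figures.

66.1 g

Volume: 2,180 US gal × 3.785 L/gal = 8,251 L.
[OCl⁻]/[HOCl] = 10^(pH − pKa) = 10^(7.75 − 7.54) = 1.622; fraction as HOCl = 1/(1 + 1.622) = 0.3814.
Free chlorine required for 1.96 ppm HOCl: 1.96 / 0.3814 = 5.139 ppm.
FC to add: 5.139 − 0.7 = 4.439 mg/L as Cl₂.
Cl₂ equivalent: 4.439 mg/L × 8,251 L = 36.63 g.
Product at 55.4% available Cl: 36.63 / 0.554 = 66.11 g.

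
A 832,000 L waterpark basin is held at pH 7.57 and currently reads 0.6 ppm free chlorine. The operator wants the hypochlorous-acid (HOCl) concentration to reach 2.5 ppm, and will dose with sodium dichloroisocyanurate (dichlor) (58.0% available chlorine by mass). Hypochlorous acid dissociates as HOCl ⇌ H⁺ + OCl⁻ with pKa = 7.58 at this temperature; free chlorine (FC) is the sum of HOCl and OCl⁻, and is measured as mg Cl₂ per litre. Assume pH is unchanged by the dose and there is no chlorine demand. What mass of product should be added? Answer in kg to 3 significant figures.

[OCl⁻]/[HOCl] = 10^(pH − pKa) = 10^(7.57 − 7.58) = 0.9772; fraction as HOCl = 1/(1 + 0.9772) = 0.5058.
Free chlorine required for 2.5 ppm HOCl: 2.5 / 0.5058 = 4.943 ppm.
FC to add: 4.943 − 0.6 = 4.343 mg/L as Cl₂.
Cl₂ equivalent: 4.343 mg/L × 832,000 L = 3613 g.
Product at 58.0% available Cl: 3613 / 0.58 = 6230 g.

6.23 kg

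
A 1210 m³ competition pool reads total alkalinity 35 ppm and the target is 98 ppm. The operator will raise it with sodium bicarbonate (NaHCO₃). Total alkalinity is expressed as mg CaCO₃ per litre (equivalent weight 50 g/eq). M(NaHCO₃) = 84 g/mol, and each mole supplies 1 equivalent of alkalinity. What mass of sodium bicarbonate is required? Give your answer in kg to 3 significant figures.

128 kg

Volume: 1210 m³ = 1,210,000 L.
Alkalinity to add: (98 − 35) = 63 mg/L as CaCO₃ × 1,210,000 L = 76,230 g as CaCO₃.
Equivalents: 76,230 g ÷ 50 g/eq = 1525 eq.
NaHCO₃ supplies 1 eq per mole → 1525 mol.
Mass: 1525 mol × 84 g/mol = 128,100 g.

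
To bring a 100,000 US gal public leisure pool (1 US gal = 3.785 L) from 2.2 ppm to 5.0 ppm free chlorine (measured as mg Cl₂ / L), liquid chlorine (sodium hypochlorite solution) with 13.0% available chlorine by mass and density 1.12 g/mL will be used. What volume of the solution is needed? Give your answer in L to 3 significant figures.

7.28 L

Volume: 100,000 US gal × 3.785 L/gal = 378,500 L.
Chlorine deficit: 5.0 − 2.2 = 2.8 ppm = 2.8 mg/L as Cl₂.
Cl₂ equivalent needed: 2.8 mg/L × 378,500 L = 1,060,000 mg = 1060 g.
Product at 13.0% available chlorine: 1060 / 0.13 = 8152 g.
Volume at density 1.12 g/mL: 8152 g ÷ 1.12 g/mL = 7279 mL.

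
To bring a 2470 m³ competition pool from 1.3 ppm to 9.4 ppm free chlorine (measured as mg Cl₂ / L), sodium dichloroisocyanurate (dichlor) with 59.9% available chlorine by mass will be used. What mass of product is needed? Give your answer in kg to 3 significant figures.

33.4 kg

Volume: 2470 m³ = 2,470,000 L.
Chlorine deficit: 9.4 − 1.3 = 8.1 ppm = 8.1 mg/L as Cl₂.
Cl₂ equivalent needed: 8.1 mg/L × 2,470,000 L = 20,010,000 mg = 20,010 g.
Product at 59.9% available chlorine: 20,010 / 0.599 = 33,400 g.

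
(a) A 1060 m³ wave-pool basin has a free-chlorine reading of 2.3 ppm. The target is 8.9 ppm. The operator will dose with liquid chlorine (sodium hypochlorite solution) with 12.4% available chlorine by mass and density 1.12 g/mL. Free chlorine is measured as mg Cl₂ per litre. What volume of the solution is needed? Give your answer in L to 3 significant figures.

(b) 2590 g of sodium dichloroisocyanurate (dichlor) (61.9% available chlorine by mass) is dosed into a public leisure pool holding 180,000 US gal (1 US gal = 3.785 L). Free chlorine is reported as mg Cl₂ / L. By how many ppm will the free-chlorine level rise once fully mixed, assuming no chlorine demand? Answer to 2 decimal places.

(a) 50.4 L; (b) 2.35 ppm

(a) Volume: 1060 m³ = 1,060,000 L.
(a) Chlorine deficit: 8.9 − 2.3 = 6.6 ppm = 6.6 mg/L as Cl₂.
(a) Cl₂ equivalent needed: 6.6 mg/L × 1,060,000 L = 6,996,000 mg = 6996 g.
(a) Product at 12.4% available chlorine: 6996 / 0.124 = 56,420 g.
(a) Volume at density 1.12 g/mL: 56,420 g ÷ 1.12 g/mL = 50,370 mL.

(b) Volume: 180,000 US gal × 3.785 L/gal = 681,300 L.
(b) Available chlorine delivered: 2590 g × 0.619 = 1603 g as Cl₂.
(b) Concentration rise: 1603 g / 681,300 L = 2.353 mg/L = 2.35 ppm.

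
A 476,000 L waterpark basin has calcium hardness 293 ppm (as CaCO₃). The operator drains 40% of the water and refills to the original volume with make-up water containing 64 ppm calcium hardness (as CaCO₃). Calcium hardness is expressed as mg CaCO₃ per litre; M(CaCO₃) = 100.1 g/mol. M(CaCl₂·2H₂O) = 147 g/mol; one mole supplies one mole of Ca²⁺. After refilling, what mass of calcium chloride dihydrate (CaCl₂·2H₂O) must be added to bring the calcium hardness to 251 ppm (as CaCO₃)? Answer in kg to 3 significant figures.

After draining 40% and refilling: 293 × 0.60 + 64 × 0.40 = 201.4 ppm.
Deficit to target: 251 − 201.4 = 49.6 mg/L.
As CaCO₃: 49.6 mg/L × 476,000 L = 23,610 g; ÷ 100.1 = 235.9 mol Ca²⁺.
Mass: 235.9 × 147 = 34,670 g.

34.7 kg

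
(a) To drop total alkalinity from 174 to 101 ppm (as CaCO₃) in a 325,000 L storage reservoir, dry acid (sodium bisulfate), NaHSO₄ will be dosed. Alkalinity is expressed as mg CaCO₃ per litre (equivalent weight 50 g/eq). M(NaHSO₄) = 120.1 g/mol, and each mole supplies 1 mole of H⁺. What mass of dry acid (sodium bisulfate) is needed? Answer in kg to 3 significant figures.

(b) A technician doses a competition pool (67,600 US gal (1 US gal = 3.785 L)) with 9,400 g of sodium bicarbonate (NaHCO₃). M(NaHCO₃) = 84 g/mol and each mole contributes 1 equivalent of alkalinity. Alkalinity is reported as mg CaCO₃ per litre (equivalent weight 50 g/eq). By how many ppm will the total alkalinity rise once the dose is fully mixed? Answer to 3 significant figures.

(a) 57.0 kg; (b) 21.9 ppm

(a) Alkalinity to neutralize: (174 − 101) = 73 mg/L as CaCO₃ × 325,000 L = 23,720 g as CaCO₃.
(a) Equivalents of H⁺ required: 23,720 ÷ 50 g/eq = 474.5 eq = 474.5 mol NaHSO₄.
(a) Mass of NaHSO₄: 474.5 × 120.1 = 56,990 g.

(b) Volume: 67,600 US gal × 3.785 L/gal = 255,866 L.
(b) Moles of NaHCO₃: 9,400 g ÷ 84 g/mol = 111.9 mol → 111.9 eq of alkalinity.
(b) As CaCO₃: 111.9 eq × 50 g/eq = 5595 g.
(b) Rise: 5595 g / 255,866 L × 1000 = 21.87 mg/L.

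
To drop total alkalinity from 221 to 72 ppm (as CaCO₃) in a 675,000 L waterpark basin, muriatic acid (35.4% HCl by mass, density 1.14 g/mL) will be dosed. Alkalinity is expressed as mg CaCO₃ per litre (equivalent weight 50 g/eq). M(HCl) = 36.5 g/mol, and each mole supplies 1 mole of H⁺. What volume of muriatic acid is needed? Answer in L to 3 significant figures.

Alkalinity to neutralize: (221 − 72) = 149 mg/L as CaCO₃ × 675,000 L = 100,600 g as CaCO₃.
Equivalents of H⁺ required: 100,600 ÷ 50 g/eq = 2012 eq = 2012 mol HCl.
Mass of HCl: 2012 × 36.5 = 73,420 g.
Mass of 35.4% solution: 73,420 / 0.354 = 207,400 g.
Volume: 207,400 g ÷ 1.14 g/mL = 181,900 mL.

182 L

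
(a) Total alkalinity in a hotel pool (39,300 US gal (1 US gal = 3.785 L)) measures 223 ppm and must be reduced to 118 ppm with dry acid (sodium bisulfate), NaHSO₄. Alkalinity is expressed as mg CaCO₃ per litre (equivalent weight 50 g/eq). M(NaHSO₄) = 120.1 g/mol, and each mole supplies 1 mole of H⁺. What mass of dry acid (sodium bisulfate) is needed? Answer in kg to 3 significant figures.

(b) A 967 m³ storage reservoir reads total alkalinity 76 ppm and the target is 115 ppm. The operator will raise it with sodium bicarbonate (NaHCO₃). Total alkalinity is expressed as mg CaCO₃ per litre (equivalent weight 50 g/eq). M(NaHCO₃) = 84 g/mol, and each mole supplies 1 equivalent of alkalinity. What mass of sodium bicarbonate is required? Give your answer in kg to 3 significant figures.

(a) 37.5 kg; (b) 63.4 kg

(a) Volume: 39,300 US gal × 3.785 L/gal = 148,750 L.
(a) Alkalinity to neutralize: (223 − 118) = 105 mg/L as CaCO₃ × 148,750 L = 15,620 g as CaCO₃.
(a) Equivalents of H⁺ required: 15,620 ÷ 50 g/eq = 312.4 eq = 312.4 mol NaHSO₄.
(a) Mass of NaHSO₄: 312.4 × 120.1 = 37,520 g.

(b) Volume: 967 m³ = 967,000 L.
(b) Alkalinity to add: (115 − 76) = 39 mg/L as CaCO₃ × 967,000 L = 37,710 g as CaCO₃.
(b) Equivalents: 37,710 g ÷ 50 g/eq = 754.3 eq.
(b) NaHCO₃ supplies 1 eq per mole → 754.3 mol.
(b) Mass: 754.3 mol × 84 g/mol = 63,360 g.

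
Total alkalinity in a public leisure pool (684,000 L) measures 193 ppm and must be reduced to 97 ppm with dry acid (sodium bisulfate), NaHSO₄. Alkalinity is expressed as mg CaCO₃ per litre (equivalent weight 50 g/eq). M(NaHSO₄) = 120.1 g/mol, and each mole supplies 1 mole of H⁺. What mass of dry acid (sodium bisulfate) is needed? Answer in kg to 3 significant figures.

Alkalinity to neutralize: (193 − 97) = 96 mg/L as CaCO₃ × 684,000 L = 65,660 g as CaCO₃.
Equivalents of H⁺ required: 65,660 ÷ 50 g/eq = 1313 eq = 1313 mol NaHSO₄.
Mass of NaHSO₄: 1313 × 120.1 = 157,700 g.

158 kg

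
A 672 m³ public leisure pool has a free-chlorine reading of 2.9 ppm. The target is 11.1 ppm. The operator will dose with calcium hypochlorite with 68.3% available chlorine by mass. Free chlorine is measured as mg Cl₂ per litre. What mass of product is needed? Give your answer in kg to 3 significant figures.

8.07 kg

Volume: 672 m³ = 672,000 L.
Chlorine deficit: 11.1 − 2.9 = 8.2 ppm = 8.2 mg/L as Cl₂.
Cl₂ equivalent needed: 8.2 mg/L × 672,000 L = 5,510,000 mg = 5510 g.
Product at 68.3% available chlorine: 5510 / 0.683 = 8068 g.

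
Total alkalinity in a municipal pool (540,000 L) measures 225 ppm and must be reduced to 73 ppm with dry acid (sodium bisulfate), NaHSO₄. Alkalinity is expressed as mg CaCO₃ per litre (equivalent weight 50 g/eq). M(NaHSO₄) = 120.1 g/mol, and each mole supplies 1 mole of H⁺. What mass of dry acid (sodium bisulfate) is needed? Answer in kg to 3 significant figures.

Alkalinity to neutralize: (225 − 73) = 152 mg/L as CaCO₃ × 540,000 L = 82,080 g as CaCO₃.
Equivalents of H⁺ required: 82,080 ÷ 50 g/eq = 1642 eq = 1642 mol NaHSO₄.
Mass of NaHSO₄: 1642 × 120.1 = 197,200 g.

197 kg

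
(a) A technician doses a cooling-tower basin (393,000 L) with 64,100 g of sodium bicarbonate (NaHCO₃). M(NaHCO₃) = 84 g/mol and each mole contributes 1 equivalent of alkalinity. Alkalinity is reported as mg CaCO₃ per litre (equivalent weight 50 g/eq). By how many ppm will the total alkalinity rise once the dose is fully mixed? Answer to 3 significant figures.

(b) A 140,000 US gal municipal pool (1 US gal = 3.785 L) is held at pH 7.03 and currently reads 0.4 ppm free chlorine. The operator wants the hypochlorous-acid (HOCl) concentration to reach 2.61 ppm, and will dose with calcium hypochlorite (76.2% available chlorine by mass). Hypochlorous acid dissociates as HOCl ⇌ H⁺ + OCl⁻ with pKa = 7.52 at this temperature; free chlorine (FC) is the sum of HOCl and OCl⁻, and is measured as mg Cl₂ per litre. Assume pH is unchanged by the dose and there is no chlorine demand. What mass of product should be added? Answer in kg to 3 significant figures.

(a) Moles of NaHCO₃: 64,100 g ÷ 84 g/mol = 763.1 mol → 763.1 eq of alkalinity.
(a) As CaCO₃: 763.1 eq × 50 g/eq = 38,150 g.
(a) Rise: 38,150 g / 393,000 L × 1000 = 97.09 mg/L.

(b) Volume: 140,000 US gal × 3.785 L/gal = 529,900 L.
(b) [OCl⁻]/[HOCl] = 10^(pH − pKa) = 10^(7.03 − 7.52) = 0.3236; fraction as HOCl = 1/(1 + 0.3236) = 0.7555.
(b) Free chlorine required for 2.61 ppm HOCl: 2.61 / 0.7555 = 3.455 ppm.
(b) FC to add: 3.455 − 0.4 = 3.055 mg/L as Cl₂.
(b) Cl₂ equivalent: 3.055 mg/L × 529,900 L = 1619 g.
(b) Product at 76.2% available Cl: 1619 / 0.762 = 2124 g.

(a) 97.1 ppm; (b) 2.12 kg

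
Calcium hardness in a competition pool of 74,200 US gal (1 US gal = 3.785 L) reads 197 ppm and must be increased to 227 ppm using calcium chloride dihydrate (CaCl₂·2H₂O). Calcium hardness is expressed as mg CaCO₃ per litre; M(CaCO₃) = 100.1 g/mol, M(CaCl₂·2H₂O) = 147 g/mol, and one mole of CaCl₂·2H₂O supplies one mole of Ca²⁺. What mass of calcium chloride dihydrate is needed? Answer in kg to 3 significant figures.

12.4 kg

Volume: 74,200 US gal × 3.785 L/gal = 280,847 L.
Hardness to add: (227 − 197) = 30 mg/L as CaCO₃ × 280,847 L = 8425 g as CaCO₃.
Moles of Ca²⁺ (1 mol Ca²⁺ ≡ 1 mol CaCO₃): 8425 / 100.1 g/mol = 84.17 mol.
Mass of CaCl₂·2H₂O: 84.17 × 147 = 12,370 g.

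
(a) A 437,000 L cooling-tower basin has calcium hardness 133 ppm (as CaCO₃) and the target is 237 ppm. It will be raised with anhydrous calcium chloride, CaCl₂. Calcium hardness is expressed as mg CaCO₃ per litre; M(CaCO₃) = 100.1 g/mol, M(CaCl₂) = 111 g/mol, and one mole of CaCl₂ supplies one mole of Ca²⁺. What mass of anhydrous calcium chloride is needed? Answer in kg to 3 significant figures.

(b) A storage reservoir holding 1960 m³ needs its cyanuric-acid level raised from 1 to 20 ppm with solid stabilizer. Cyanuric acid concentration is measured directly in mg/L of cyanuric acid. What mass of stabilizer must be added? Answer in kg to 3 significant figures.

(a) Hardness to add: (237 − 133) = 104 mg/L as CaCO₃ × 437,000 L = 45,450 g as CaCO₃.
(a) Moles of Ca²⁺ (1 mol Ca²⁺ ≡ 1 mol CaCO₃): 45,450 / 100.1 g/mol = 454 mol.
(a) Mass of CaCl₂: 454 × 111 = 50,400 g.

(b) Volume: 1960 m³ = 1,960,000 L.
(b) CYA to add: (20 − 1) = 19 mg/L × 1,960,000 L = 37,240 g cyanuric acid.

(a) 50.4 kg; (b) 37.2 kg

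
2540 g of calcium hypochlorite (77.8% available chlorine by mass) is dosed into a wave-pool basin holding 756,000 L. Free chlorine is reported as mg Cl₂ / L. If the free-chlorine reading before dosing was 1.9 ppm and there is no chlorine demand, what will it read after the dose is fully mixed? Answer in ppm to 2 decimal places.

4.51 ppm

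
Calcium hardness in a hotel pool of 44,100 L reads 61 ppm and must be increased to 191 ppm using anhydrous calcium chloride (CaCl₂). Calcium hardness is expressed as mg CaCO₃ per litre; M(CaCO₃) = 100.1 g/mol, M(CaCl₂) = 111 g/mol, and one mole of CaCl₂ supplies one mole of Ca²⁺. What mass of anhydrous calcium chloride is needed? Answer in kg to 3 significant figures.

6.36 kg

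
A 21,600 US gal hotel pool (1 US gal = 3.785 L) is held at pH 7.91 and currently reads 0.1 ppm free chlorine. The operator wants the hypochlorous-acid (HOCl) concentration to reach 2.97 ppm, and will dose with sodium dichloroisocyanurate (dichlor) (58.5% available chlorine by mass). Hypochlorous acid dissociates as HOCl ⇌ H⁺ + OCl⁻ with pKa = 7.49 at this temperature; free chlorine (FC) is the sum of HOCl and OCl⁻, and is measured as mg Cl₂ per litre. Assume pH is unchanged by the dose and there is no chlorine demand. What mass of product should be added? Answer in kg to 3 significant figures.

1.49 kg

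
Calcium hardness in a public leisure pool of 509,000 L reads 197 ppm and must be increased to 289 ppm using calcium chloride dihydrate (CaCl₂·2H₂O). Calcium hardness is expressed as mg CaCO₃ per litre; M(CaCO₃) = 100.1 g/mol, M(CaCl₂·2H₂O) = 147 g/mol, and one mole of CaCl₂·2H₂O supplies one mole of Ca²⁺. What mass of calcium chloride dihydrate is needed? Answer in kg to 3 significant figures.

68.8 kg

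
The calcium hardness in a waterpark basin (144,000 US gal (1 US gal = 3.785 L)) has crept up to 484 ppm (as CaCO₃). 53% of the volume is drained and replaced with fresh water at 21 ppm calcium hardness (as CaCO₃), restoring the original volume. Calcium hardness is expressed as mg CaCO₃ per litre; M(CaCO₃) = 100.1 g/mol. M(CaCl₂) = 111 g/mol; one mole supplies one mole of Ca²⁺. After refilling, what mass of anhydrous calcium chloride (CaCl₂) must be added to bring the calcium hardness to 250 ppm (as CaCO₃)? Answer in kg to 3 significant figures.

Volume: 144,000 US gal × 3.785 L/gal = 545,040 L.
After draining 53% and refilling: 484 × 0.47 + 21 × 0.53 = 238.61 ppm.
Deficit to target: 250 − 238.61 = 11.39 mg/L.
As CaCO₃: 11.39 mg/L × 545,040 L = 6208 g; ÷ 100.1 = 62.02 mol Ca²⁺.
Mass: 62.02 × 111 = 6884 g.

6.88 kg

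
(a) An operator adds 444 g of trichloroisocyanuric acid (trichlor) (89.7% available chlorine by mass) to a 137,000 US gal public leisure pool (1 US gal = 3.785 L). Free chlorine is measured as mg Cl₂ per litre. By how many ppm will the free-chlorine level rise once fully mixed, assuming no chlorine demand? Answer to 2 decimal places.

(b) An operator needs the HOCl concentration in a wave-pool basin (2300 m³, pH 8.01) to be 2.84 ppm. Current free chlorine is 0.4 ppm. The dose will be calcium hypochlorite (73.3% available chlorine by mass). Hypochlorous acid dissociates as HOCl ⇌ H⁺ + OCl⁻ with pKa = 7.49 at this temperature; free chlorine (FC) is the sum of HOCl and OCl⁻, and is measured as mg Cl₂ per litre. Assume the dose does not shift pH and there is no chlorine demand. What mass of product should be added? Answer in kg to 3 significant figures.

(a) 0.77 ppm; (b) 37.2 kg

(a) Volume: 137,000 US gal × 3.785 L/gal = 518,545 L.
(a) Available chlorine delivered: 444 g × 0.897 = 398.3 g as Cl₂.
(a) Concentration rise: 398.3 g / 518,545 L = 0.768 mg/L = 0.77 ppm.

(b) Volume: 2300 m³ = 2,300,000 L.
(b) [OCl⁻]/[HOCl] = 10^(pH − pKa) = 10^(8.01 − 7.49) = 3.311; fraction as HOCl = 1/(1 + 3.311) = 0.2319.
(b) Free chlorine required for 2.84 ppm HOCl: 2.84 / 0.2319 = 12.24 ppm.
(b) FC to add: 12.24 − 0.4 = 11.84 mg/L as Cl₂.
(b) Cl₂ equivalent: 11.84 mg/L × 2,300,000 L = 27,240 g.
(b) Product at 73.3% available Cl: 27,240 / 0.733 = 37,160 g.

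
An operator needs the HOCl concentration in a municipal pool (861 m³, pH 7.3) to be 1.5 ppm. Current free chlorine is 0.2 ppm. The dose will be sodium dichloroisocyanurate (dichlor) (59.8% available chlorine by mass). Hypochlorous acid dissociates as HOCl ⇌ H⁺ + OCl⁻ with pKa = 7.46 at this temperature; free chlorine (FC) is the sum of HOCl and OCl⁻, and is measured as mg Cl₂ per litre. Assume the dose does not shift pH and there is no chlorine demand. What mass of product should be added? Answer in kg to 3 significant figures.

Volume: 861 m³ = 861,000 L.
[OCl⁻]/[HOCl] = 10^(pH − pKa) = 10^(7.3 − 7.46) = 0.6918; fraction as HOCl = 1/(1 + 0.6918) = 0.5911.
Free chlorine required for 1.5 ppm HOCl: 1.5 / 0.5911 = 2.538 ppm.
FC to add: 2.538 − 0.2 = 2.338 mg/L as Cl₂.
Cl₂ equivalent: 2.338 mg/L × 861,000 L = 2013 g.
Product at 59.8% available Cl: 2013 / 0.598 = 3366 g.

3.37 kg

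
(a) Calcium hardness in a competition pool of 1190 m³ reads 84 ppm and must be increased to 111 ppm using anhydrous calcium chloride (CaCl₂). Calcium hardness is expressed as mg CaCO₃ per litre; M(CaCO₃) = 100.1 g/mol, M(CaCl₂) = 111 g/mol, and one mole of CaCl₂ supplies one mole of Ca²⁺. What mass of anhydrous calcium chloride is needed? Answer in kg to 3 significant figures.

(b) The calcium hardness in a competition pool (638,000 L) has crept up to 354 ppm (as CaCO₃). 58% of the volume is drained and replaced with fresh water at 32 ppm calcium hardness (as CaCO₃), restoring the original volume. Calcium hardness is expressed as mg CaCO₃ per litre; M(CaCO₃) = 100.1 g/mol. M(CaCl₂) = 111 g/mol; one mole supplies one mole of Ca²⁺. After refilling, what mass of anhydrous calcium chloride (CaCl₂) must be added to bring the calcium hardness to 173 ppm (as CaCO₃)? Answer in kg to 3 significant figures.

(a) Volume: 1190 m³ = 1,190,000 L.
(a) Hardness to add: (111 − 84) = 27 mg/L as CaCO₃ × 1,190,000 L = 32,130 g as CaCO₃.
(a) Moles of Ca²⁺ (1 mol Ca²⁺ ≡ 1 mol CaCO₃): 32,130 / 100.1 g/mol = 321 mol.
(a) Mass of CaCl₂: 321 × 111 = 35,630 g.

(b) After draining 58% and refilling: 354 × 0.42 + 32 × 0.58 = 167.24 ppm.
(b) Deficit to target: 173 − 167.24 = 5.76 mg/L.
(b) As CaCO₃: 5.76 mg/L × 638,000 L = 3675 g; ÷ 100.1 = 36.71 mol Ca²⁺.
(b) Mass: 36.71 × 111 = 4075 g.

(a) 35.6 kg; (b) 4.08 kg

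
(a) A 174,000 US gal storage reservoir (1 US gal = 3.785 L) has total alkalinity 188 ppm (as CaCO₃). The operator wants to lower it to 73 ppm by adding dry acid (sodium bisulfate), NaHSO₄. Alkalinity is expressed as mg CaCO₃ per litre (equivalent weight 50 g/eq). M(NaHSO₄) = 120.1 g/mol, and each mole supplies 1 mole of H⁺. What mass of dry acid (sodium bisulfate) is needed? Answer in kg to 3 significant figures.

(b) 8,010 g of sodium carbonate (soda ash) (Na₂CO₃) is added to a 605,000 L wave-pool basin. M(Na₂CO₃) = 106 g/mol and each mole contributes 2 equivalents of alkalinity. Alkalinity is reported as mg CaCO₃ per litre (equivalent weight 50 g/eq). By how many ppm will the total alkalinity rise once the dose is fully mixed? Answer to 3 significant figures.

(a) Volume: 174,000 US gal × 3.785 L/gal = 658,590 L.
(a) Alkalinity to neutralize: (188 − 73) = 115 mg/L as CaCO₃ × 658,590 L = 75,740 g as CaCO₃.
(a) Equivalents of H⁺ required: 75,740 ÷ 50 g/eq = 1515 eq = 1515 mol NaHSO₄.
(a) Mass of NaHSO₄: 1515 × 120.1 = 181,900 g.

(b) Moles of Na₂CO₃: 8,010 g ÷ 106 g/mol = 75.57 mol → 151.1 eq of alkalinity.
(b) As CaCO₃: 151.1 eq × 50 g/eq = 7557 g.
(b) Rise: 7557 g / 605,000 L × 1000 = 12.49 mg/L.

(a) 182 kg; (b) 12.5 ppm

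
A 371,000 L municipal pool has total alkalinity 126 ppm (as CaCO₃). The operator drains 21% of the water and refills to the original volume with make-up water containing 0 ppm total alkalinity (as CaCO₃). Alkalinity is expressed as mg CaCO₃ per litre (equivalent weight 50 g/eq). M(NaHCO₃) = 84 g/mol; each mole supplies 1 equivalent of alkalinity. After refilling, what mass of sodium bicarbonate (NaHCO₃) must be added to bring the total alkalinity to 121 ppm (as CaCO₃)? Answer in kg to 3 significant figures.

After draining 21% and refilling: 126 × 0.79 + 0 × 0.21 = 99.54 ppm.
Deficit to target: 121 − 99.54 = 21.46 mg/L.
As CaCO₃: 21.46 mg/L × 371,000 L = 7962 g; ÷ 50 g/eq ÷ 1 = 159.2 mol NaHCO₃.
Mass: 159.2 × 84 = 13,380 g.

13.4 kg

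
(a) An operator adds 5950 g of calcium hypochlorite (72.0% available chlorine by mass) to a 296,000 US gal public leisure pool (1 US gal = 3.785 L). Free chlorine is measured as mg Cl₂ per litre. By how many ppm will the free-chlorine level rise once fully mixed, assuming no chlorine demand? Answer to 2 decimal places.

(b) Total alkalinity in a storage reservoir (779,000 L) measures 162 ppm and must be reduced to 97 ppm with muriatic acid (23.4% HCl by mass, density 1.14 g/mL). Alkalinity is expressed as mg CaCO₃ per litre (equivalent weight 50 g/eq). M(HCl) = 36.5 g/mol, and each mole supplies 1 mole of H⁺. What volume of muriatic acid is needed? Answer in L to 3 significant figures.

(a) 3.82 ppm; (b) 139 L

(a) Volume: 296,000 US gal × 3.785 L/gal = 1,120,360 L.
(a) Available chlorine delivered: 5950 g × 0.72 = 4284 g as Cl₂.
(a) Concentration rise: 4284 g / 1,120,360 L = 3.824 mg/L = 3.82 ppm.

(b) Alkalinity to neutralize: (162 − 97) = 65 mg/L as CaCO₃ × 779,000 L = 50,640 g as CaCO₃.
(b) Equivalents of H⁺ required: 50,640 ÷ 50 g/eq = 1013 eq = 1013 mol HCl.
(b) Mass of HCl: 1013 × 36.5 = 36,960 g.
(b) Mass of 23.4% solution: 36,960 / 0.234 = 158,000 g.
(b) Volume: 158,000 g ÷ 1.14 g/mL = 138,600 mL.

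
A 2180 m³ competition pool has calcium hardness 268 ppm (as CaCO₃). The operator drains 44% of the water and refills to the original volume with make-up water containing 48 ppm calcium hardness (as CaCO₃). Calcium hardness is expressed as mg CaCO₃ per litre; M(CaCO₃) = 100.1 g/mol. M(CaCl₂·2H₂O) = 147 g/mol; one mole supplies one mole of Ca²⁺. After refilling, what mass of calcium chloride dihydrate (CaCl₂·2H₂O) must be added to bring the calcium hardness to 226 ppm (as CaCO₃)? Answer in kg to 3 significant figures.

175 kg

Volume: 2180 m³ = 2,180,000 L.
After draining 44% and refilling: 268 × 0.56 + 48 × 0.44 = 171.2 ppm.
Deficit to target: 226 − 171.2 = 54.8 mg/L.
As CaCO₃: 54.8 mg/L × 2,180,000 L = 119,500 g; ÷ 100.1 = 1193 mol Ca²⁺.
Mass: 1193 × 147 = 175,400 g.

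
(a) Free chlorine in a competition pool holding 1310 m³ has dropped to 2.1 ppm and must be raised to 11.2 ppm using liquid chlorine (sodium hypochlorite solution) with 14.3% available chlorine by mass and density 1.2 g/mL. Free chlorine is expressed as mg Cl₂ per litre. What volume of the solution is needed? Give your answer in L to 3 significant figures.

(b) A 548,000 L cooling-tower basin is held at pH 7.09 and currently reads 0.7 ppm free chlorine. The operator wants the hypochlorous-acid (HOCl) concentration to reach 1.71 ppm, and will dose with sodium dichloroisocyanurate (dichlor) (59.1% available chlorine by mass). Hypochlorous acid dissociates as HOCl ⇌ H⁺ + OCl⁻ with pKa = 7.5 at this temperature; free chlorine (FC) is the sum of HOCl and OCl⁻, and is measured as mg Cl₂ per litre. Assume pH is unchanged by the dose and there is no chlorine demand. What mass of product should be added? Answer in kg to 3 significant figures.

(a) 69.5 L; (b) 1.55 kg

(a) Volume: 1310 m³ = 1,310,000 L.
(a) Chlorine deficit: 11.2 − 2.1 = 9.1 ppm = 9.1 mg/L as Cl₂.
(a) Cl₂ equivalent needed: 9.1 mg/L × 1,310,000 L = 11,920,000 mg = 11,920 g.
(a) Product at 14.3% available chlorine: 11,920 / 0.143 = 83,360 g.
(a) Volume at density 1.2 g/mL: 83,360 g ÷ 1.2 g/mL = 69,470 mL.

(b) [OCl⁻]/[HOCl] = 10^(pH − pKa) = 10^(7.09 − 7.5) = 0.389; fraction as HOCl = 1/(1 + 0.389) = 0.7199.
(b) Free chlorine required for 1.71 ppm HOCl: 1.71 / 0.7199 = 2.375 ppm.
(b) FC to add: 2.375 − 0.7 = 1.675 mg/L as Cl₂.
(b) Cl₂ equivalent: 1.675 mg/L × 548,000 L = 918 g.
(b) Product at 59.1% available Cl: 918 / 0.591 = 1553 g.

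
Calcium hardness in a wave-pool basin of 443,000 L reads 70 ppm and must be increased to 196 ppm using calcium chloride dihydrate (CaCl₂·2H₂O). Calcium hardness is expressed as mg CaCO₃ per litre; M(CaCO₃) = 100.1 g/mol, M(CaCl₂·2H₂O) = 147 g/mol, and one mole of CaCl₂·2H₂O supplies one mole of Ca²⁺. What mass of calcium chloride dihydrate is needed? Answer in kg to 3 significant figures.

Hardness to add: (196 − 70) = 126 mg/L as CaCO₃ × 443,000 L = 55,820 g as CaCO₃.
Moles of Ca²⁺ (1 mol Ca²⁺ ≡ 1 mol CaCO₃): 55,820 / 100.1 g/mol = 557.6 mol.
Mass of CaCl₂·2H₂O: 557.6 × 147 = 81,970 g.

82.0 kg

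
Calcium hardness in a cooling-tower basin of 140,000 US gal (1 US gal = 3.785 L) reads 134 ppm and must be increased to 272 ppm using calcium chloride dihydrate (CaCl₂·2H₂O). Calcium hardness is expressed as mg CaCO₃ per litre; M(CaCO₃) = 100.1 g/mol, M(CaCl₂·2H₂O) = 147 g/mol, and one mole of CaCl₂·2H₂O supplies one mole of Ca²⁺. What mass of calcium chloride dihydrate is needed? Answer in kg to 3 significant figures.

Volume: 140,000 US gal × 3.785 L/gal = 529,900 L.
Hardness to add: (272 − 134) = 138 mg/L as CaCO₃ × 529,900 L = 73,130 g as CaCO₃.
Moles of Ca²⁺ (1 mol Ca²⁺ ≡ 1 mol CaCO₃): 73,130 / 100.1 g/mol = 730.5 mol.
Mass of CaCl₂·2H₂O: 730.5 × 147 = 107,400 g.

107 kg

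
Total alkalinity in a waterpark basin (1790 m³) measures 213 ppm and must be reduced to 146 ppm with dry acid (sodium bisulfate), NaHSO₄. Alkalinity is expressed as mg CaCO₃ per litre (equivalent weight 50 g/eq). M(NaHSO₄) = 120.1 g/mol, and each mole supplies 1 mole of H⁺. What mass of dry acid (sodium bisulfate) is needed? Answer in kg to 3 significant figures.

Volume: 1790 m³ = 1,790,000 L.
Alkalinity to neutralize: (213 − 146) = 67 mg/L as CaCO₃ × 1,790,000 L = 119,900 g as CaCO₃.
Equivalents of H⁺ required: 119,900 ÷ 50 g/eq = 2399 eq = 2399 mol NaHSO₄.
Mass of NaHSO₄: 2399 × 120.1 = 288,100 g.

288 kg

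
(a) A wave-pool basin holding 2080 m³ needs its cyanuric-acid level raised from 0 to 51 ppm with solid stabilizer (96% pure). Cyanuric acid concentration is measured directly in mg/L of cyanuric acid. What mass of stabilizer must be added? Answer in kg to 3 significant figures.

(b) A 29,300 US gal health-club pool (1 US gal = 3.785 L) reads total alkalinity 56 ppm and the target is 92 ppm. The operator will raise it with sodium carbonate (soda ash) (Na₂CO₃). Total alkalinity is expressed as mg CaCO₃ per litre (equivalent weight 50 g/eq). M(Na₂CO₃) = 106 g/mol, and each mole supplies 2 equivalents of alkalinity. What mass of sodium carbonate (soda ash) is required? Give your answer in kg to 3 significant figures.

(a) 110 kg; (b) 4.23 kg

(a) Volume: 2080 m³ = 2,080,000 L.
(a) CYA to add: (51 − 0) = 51 mg/L × 2,080,000 L = 106,100 g cyanuric acid.
(a) At 96% purity: 106,100 / 0.96 = 110,500 g product.

(b) Volume: 29,300 US gal × 3.785 L/gal = 110,900 L.
(b) Alkalinity to add: (92 − 56) = 36 mg/L as CaCO₃ × 110,900 L = 3992 g as CaCO₃.
(b) Equivalents: 3992 g ÷ 50 g/eq = 79.85 eq.
(b) Each mole of Na₂CO₃ supplies 2 eq, so 79.85 / 2 = 39.92 mol.
(b) Mass: 39.92 mol × 106 g/mol = 4232 g.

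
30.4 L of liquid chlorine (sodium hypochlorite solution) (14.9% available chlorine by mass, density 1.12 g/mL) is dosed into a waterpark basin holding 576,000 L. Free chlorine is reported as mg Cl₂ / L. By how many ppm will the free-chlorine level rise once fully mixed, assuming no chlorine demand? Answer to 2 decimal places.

8.81 ppm

Mass of solution: 30.4 L × 1000 mL/L × 1.12 g/mL = 34,050 g.
Available chlorine delivered: 34,050 g × 0.149 = 5073 g as Cl₂.
Concentration rise: 5073 g / 576,000 L = 8.808 mg/L = 8.81 ppm.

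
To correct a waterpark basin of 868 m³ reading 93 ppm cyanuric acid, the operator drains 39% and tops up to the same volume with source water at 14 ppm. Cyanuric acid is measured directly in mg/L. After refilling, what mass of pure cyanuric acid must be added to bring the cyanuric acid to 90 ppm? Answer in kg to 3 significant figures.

Volume: 868 m³ = 868,000 L.
After draining 39% and refilling: 93 × 0.61 + 14 × 0.39 = 62.19 ppm.
Deficit to target: 90 − 62.19 = 27.81 mg/L.
Mass: 27.81 mg/L × 868,000 L = 24,140 g cyanuric acid.

24.1 kg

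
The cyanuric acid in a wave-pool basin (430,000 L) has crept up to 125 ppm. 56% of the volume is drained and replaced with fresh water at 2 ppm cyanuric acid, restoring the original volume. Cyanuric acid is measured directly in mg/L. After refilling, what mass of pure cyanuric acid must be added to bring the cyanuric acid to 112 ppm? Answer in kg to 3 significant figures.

24.0 kg

After draining 56% and refilling: 125 × 0.44 + 2 × 0.56 = 56.12 ppm.
Deficit to target: 112 − 56.12 = 55.88 mg/L.
Mass: 55.88 mg/L × 430,000 L = 24,030 g cyanuric acid.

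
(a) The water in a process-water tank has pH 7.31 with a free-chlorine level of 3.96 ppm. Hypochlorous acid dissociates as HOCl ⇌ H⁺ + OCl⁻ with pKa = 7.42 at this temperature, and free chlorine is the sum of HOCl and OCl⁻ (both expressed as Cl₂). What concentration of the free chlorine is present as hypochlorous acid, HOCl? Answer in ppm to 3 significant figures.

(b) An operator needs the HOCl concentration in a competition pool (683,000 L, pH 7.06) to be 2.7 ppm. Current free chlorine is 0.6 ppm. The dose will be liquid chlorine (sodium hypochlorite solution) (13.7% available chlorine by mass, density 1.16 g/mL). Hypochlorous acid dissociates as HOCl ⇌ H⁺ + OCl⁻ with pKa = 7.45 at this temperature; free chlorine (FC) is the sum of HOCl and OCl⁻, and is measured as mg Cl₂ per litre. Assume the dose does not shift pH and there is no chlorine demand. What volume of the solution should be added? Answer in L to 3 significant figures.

(a) 2.23 ppm; (b) 13.8 L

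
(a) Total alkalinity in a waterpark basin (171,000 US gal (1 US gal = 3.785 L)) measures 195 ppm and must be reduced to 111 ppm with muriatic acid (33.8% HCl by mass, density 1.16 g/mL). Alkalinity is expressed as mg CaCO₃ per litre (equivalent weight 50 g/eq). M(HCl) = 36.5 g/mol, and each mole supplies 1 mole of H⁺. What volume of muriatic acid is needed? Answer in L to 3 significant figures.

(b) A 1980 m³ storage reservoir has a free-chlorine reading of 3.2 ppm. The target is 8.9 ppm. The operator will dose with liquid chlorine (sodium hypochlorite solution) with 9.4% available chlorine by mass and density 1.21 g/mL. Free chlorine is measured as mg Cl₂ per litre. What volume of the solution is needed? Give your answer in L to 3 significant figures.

(a) Volume: 171,000 US gal × 3.785 L/gal = 647,235 L.
(a) Alkalinity to neutralize: (195 − 111) = 84 mg/L as CaCO₃ × 647,235 L = 54,370 g as CaCO₃.
(a) Equivalents of H⁺ required: 54,370 ÷ 50 g/eq = 1087 eq = 1087 mol HCl.
(a) Mass of HCl: 1087 × 36.5 = 39,690 g.
(a) Mass of 33.8% solution: 39,690 / 0.338 = 117,400 g.
(a) Volume: 117,400 g ÷ 1.16 g/mL = 101,200 mL.

(b) Volume: 1980 m³ = 1,980,000 L.
(b) Chlorine deficit: 8.9 − 3.2 = 5.7 ppm = 5.7 mg/L as Cl₂.
(b) Cl₂ equivalent needed: 5.7 mg/L × 1,980,000 L = 11,290,000 mg = 11,290 g.
(b) Product at 9.4% available chlorine: 11,290 / 0.094 = 120,100 g.
(b) Volume at density 1.21 g/mL: 120,100 g ÷ 1.21 g/mL = 99,230 mL.

(a) 101 L; (b) 99.2 L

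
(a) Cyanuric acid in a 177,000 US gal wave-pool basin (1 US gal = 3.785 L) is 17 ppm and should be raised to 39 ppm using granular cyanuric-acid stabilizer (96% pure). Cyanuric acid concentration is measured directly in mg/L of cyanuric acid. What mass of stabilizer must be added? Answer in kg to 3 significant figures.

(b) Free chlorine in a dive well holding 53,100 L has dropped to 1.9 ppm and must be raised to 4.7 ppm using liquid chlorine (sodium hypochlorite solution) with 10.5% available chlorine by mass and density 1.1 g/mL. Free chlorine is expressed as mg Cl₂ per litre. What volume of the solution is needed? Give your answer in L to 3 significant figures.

(a) 15.4 kg; (b) 1.29 L

(a) Volume: 177,000 US gal × 3.785 L/gal = 669,945 L.
(a) CYA to add: (39 − 17) = 22 mg/L × 669,945 L = 14,740 g cyanuric acid.
(a) At 96% purity: 14,740 / 0.96 = 15,350 g product.

(b) Chlorine deficit: 4.7 − 1.9 = 2.8 ppm = 2.8 mg/L as Cl₂.
(b) Cl₂ equivalent needed: 2.8 mg/L × 53,100 L = 148,700 mg = 148.7 g.
(b) Product at 10.5% available chlorine: 148.7 / 0.105 = 1416 g.
(b) Volume at density 1.1 g/mL: 1416 g ÷ 1.1 g/mL = 1287 mL.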